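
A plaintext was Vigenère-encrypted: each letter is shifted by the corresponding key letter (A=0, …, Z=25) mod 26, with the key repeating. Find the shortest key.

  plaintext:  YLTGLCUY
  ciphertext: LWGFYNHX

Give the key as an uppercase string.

NLNZ

  i= 0: L-Y = 13 → N
  i= 1: W-L = 11 → L
  i= 2: G-T = 13 → N
  i= 3: F-G = 25 → Z
  i= 4: Y-L = 13 → N
  i= 5: N-C = 11 → L
  i= 6: H-U = 13 → N
  i= 7: X-Y = 25 → Z
  shifts repeat with period 4: NLNZ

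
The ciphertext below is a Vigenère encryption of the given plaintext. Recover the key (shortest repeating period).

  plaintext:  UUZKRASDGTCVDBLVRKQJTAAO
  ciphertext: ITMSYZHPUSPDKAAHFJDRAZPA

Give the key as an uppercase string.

  i= 0: I-U = 14 → O
  i= 1: T-U = 25 → Z
  i= 2: M-Z = 13 → N
  i= 3: S-K =  8 → I
  i= 4: Y-R =  7 → H
  i= 5: Z-A = 25 → Z
  i= 6: H-S = 15 → P
  i= 7: P-D = 12 → M
  i= 8: U-G = 14 → O
  i= 9: S-T = 25 → Z
  i=10: P-C = 13 → N
  i=11: D-V =  8 → I
  i=12: K-D =  7 → H
  i=13: A-B = 25 → Z
  i=14: A-L = 15 → P
  i=15: H-V = 12 → M
  i=16: F-R = 14 → O
  i=17: J-K = 25 → Z
  i=18: D-Q = 13 → N
  i=19: R-J =  8 → I
  i=20: A-T =  7 → H
  i=21: Z-A = 25 → Z
  i=22: P-A = 15 → P
  i=23: A-O = 12 → M
  shifts repeat with period 8: OZNIHZPM

OZNIHZPM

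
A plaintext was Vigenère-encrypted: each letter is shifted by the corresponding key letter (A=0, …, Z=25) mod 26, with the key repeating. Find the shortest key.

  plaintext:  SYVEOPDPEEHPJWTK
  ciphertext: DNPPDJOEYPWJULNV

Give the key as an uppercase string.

  i= 0: D-S = 11 → L
  i= 1: N-Y = 15 → P
  i= 2: P-V = 20 → U
  i= 3: P-E = 11 → L
  i= 4: D-O = 15 → P
  i= 5: J-P = 20 → U
  i= 6: O-D = 11 → L
  i= 7: E-P = 15 → P
  i= 8: Y-E = 20 → U
  i= 9: P-E = 11 → L
  i=10: W-H = 15 → P
  i=11: J-P = 20 → U
  i=12: U-J = 11 → L
  i=13: L-W = 15 → P
  i=14: N-T = 20 → U
  i=15: V-K = 11 → L
  shifts repeat with period 3: LPU

LPU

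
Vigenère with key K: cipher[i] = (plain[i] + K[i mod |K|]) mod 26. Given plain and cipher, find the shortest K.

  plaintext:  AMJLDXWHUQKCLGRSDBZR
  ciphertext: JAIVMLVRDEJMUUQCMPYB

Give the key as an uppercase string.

JOZK

  i= 0: J-A =  9 → J
  i= 1: A-M = 14 → O
  i= 2: I-J = 25 → Z
  i= 3: V-L = 10 → K
  i= 4: M-D =  9 → J
  i= 5: L-X = 14 → O
  i= 6: V-W = 25 → Z
  i= 7: R-H = 10 → K
  i= 8: D-U =  9 → J
  i= 9: E-Q = 14 → O
  i=10: J-K = 25 → Z
  i=11: M-C = 10 → K
  i=12: U-L =  9 → J
  i=13: U-G = 14 → O
  i=14: Q-R = 25 → Z
  i=15: C-S = 10 → K
  i=16: M-D =  9 → J
  i=17: P-B = 14 → O
  i=18: Y-Z = 25 → Z
  i=19: B-R = 10 → K
  shifts repeat with period 4: JOZK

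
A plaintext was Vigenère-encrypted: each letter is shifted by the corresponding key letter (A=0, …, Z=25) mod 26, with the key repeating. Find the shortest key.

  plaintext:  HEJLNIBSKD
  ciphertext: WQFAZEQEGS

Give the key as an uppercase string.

PMW

  i= 0: W-H = 15 → P
  i= 1: Q-E = 12 → M
  i= 2: F-J = 22 → W
  i= 3: A-L = 15 → P
  i= 4: Z-N = 12 → M
  i= 5: E-I = 22 → W
  i= 6: Q-B = 15 → P
  i= 7: E-S = 12 → M
  i= 8: G-K = 22 → W
  i= 9: S-D = 15 → P
  shifts repeat with period 3: PMW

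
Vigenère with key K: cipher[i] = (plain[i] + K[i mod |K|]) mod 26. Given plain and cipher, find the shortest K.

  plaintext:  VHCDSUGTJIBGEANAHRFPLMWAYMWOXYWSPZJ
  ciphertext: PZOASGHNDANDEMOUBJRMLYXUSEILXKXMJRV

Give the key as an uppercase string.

  i= 0: P-V = 20 → U
  i= 1: Z-H = 18 → S
  i= 2: O-C = 12 → M
  i= 3: A-D = 23 → X
  i= 4: S-S =  0 → A
  i= 5: G-U = 12 → M
  i= 6: H-G =  1 → B
  i= 7: N-T = 20 → U
  i= 8: D-J = 20 → U
  i= 9: A-I = 18 → S
  i=10: N-B = 12 → M
  i=11: D-G = 23 → X
  i=12: E-E =  0 → A
  i=13: M-A = 12 → M
  i=14: O-N =  1 → B
  i=15: U-A = 20 → U
  i=16: B-H = 20 → U
  i=17: J-R = 18 → S
  i=18: R-F = 12 → M
  i=19: M-P = 23 → X
  i=20: L-L =  0 → A
  i=21: Y-M = 12 → M
  i=22: X-W =  1 → B
  i=23: U-A = 20 → U
  i=24: S-Y = 20 → U
  i=25: E-M = 18 → S
  i=26: I-W = 12 → M
  i=27: L-O = 23 → X
  i=28: X-X =  0 → A
  i=29: K-Y = 12 → M
  i=30: X-W =  1 → B
  i=31: M-S = 20 → U
  i=32: J-P = 20 → U
  i=33: R-Z = 18 → S
  i=34: V-J = 12 → M
  shifts repeat with period 8: USMXAMBU

USMXAMBU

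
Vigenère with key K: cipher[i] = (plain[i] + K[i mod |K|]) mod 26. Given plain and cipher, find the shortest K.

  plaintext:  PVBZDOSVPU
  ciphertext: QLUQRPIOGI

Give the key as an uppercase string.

  i= 0: Q-P =  1 → B
  i= 1: L-V = 16 → Q
  i= 2: U-B = 19 → T
  i= 3: Q-Z = 17 → R
  i= 4: R-D = 14 → O
  i= 5: P-O =  1 → B
  i= 6: I-S = 16 → Q
  i= 7: O-V = 19 → T
  i= 8: G-P = 17 → R
  i= 9: I-U = 14 → O
  shifts repeat with period 5: BQTRO

BQTRO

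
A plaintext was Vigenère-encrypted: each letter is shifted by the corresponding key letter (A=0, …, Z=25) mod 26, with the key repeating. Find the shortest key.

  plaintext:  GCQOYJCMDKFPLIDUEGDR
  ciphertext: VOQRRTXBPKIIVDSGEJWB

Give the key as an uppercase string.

  i= 0: V-G = 15 → P
  i= 1: O-C = 12 → M
  i= 2: Q-Q =  0 → A
  i= 3: R-O =  3 → D
  i= 4: R-Y = 19 → T
  i= 5: T-J = 10 → K
  i= 6: X-C = 21 → V
  i= 7: B-M = 15 → P
  i= 8: P-D = 12 → M
  i= 9: K-K =  0 → A
  i=10: I-F =  3 → D
  i=11: I-P = 19 → T
  i=12: V-L = 10 → K
  i=13: D-I = 21 → V
  i=14: S-D = 15 → P
  i=15: G-U = 12 → M
  i=16: E-E =  0 → A
  i=17: J-G =  3 → D
  i=18: W-D = 19 → T
  i=19: B-R = 10 → K
  shifts repeat with period 7: PMADTKV

PMADTKV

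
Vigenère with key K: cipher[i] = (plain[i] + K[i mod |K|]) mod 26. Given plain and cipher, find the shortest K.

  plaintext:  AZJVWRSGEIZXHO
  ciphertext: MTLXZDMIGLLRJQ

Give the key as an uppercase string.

  i= 0: M-A = 12 → M
  i= 1: T-Z = 20 → U
  i= 2: L-J =  2 → C
  i= 3: X-V =  2 → C
  i= 4: Z-W =  3 → D
  i= 5: D-R = 12 → M
  i= 6: M-S = 20 → U
  i= 7: I-G =  2 → C
  i= 8: G-E =  2 → C
  i= 9: L-I =  3 → D
  i=10: L-Z = 12 → M
  i=11: R-X = 20 → U
  i=12: J-H =  2 → C
  i=13: Q-O =  2 → C
  shifts repeat with period 5: MUCCD

MUCCD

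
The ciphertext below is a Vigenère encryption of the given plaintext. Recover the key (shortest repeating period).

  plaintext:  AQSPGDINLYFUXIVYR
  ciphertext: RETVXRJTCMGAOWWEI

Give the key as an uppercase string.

  i= 0: R-A = 17 → R
  i= 1: E-Q = 14 → O
  i= 2: T-S =  1 → B
  i= 3: V-P =  6 → G
  i= 4: X-G = 17 → R
  i= 5: R-D = 14 → O
  i= 6: J-I =  1 → B
  i= 7: T-N =  6 → G
  i= 8: C-L = 17 → R
  i= 9: M-Y = 14 → O
  i=10: G-F =  1 → B
  i=11: A-U =  6 → G
  i=12: O-X = 17 → R
  i=13: W-I = 14 → O
  i=14: W-V =  1 → B
  i=15: E-Y =  6 → G
  i=16: I-R = 17 → R
  shifts repeat with period 4: ROBG

ROBG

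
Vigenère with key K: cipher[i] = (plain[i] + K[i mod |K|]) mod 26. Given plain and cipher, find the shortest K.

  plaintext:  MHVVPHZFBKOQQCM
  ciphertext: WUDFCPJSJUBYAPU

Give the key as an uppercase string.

  i= 0: W-M = 10 → K
  i= 1: U-H = 13 → N
  i= 2: D-V =  8 → I
  i= 3: F-V = 10 → K
  i= 4: C-P = 13 → N
  i= 5: P-H =  8 → I
  i= 6: J-Z = 10 → K
  i= 7: S-F = 13 → N
  i= 8: J-B =  8 → I
  i= 9: U-K = 10 → K
  i=10: B-O = 13 → N
  i=11: Y-Q =  8 → I
  i=12: A-Q = 10 → K
  i=13: P-C = 13 → N
  i=14: U-M =  8 → I
  shifts repeat with period 3: KNI

KNI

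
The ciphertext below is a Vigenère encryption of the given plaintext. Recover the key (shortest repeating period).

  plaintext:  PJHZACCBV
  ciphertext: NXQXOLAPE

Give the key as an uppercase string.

YOJ

  i= 0: N-P = 24 → Y
  i= 1: X-J = 14 → O
  i= 2: Q-H =  9 → J
  i= 3: X-Z = 24 → Y
  i= 4: O-A = 14 → O
  i= 5: L-C =  9 → J
  i= 6: A-C = 24 → Y
  i= 7: P-B = 14 → O
  i= 8: E-V =  9 → J
  shifts repeat with period 3: YOJ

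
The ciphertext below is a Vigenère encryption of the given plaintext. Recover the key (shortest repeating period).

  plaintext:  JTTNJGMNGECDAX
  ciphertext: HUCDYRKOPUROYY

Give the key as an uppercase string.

  i= 0: H-J = 24 → Y
  i= 1: U-T =  1 → B
  i= 2: C-T =  9 → J
  i= 3: D-N = 16 → Q
  i= 4: Y-J = 15 → P
  i= 5: R-G = 11 → L
  i= 6: K-M = 24 → Y
  i= 7: O-N =  1 → B
  i= 8: P-G =  9 → J
  i= 9: U-E = 16 → Q
  i=10: R-C = 15 → P
  i=11: O-D = 11 → L
  i=12: Y-A = 24 → Y
  i=13: Y-X =  1 → B
  shifts repeat with period 6: YBJQPL

YBJQPL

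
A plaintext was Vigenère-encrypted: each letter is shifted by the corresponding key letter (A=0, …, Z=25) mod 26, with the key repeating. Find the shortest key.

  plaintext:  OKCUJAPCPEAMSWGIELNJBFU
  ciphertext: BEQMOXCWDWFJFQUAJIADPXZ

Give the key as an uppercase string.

NUOSFX

  i= 0: B-O = 13 → N
  i= 1: E-K = 20 → U
  i= 2: Q-C = 14 → O
  i= 3: M-U = 18 → S
  i= 4: O-J =  5 → F
  i= 5: X-A = 23 → X
  i= 6: C-P = 13 → N
  i= 7: W-C = 20 → U
  i= 8: D-P = 14 → O
  i= 9: W-E = 18 → S
  i=10: F-A =  5 → F
  i=11: J-M = 23 → X
  i=12: F-S = 13 → N
  i=13: Q-W = 20 → U
  i=14: U-G = 14 → O
  i=15: A-I = 18 → S
  i=16: J-E =  5 → F
  i=17: I-L = 23 → X
  i=18: A-N = 13 → N
  i=19: D-J = 20 → U
  i=20: P-B = 14 → O
  i=21: X-F = 18 → S
  i=22: Z-U =  5 → F
  shifts repeat with period 6: NUOSFX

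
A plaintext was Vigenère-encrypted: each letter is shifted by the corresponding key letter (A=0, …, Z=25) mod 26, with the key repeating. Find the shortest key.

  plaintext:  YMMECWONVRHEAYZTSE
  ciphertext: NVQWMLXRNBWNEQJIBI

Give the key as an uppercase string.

  i= 0: N-Y = 15 → P
  i= 1: V-M =  9 → J
  i= 2: Q-M =  4 → E
  i= 3: W-E = 18 → S
  i= 4: M-C = 10 → K
  i= 5: L-W = 15 → P
  i= 6: X-O =  9 → J
  i= 7: R-N =  4 → E
  i= 8: N-V = 18 → S
  i= 9: B-R = 10 → K
  i=10: W-H = 15 → P
  i=11: N-E =  9 → J
  i=12: E-A =  4 → E
  i=13: Q-Y = 18 → S
  i=14: J-Z = 10 → K
  i=15: I-T = 15 → P
  i=16: B-S =  9 → J
  i=17: I-E =  4 → E
  shifts repeat with period 5: PJESK

PJESK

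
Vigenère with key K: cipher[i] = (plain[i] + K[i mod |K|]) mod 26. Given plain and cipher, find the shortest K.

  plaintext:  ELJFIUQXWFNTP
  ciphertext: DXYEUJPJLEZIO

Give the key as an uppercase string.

ZMP

  i= 0: D-E = 25 → Z
  i= 1: X-L = 12 → M
  i= 2: Y-J = 15 → P
  i= 3: E-F = 25 → Z
  i= 4: U-I = 12 → M
  i= 5: J-U = 15 → P
  i= 6: P-Q = 25 → Z
  i= 7: J-X = 12 → M
  i= 8: L-W = 15 → P
  i= 9: E-F = 25 → Z
  i=10: Z-N = 12 → M
  i=11: I-T = 15 → P
  i=12: O-P = 25 → Z
  shifts repeat with period 3: ZMP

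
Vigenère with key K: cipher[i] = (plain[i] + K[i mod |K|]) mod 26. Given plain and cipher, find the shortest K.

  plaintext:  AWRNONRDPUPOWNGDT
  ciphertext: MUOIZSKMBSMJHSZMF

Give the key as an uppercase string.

  i= 0: M-A = 12 → M
  i= 1: U-W = 24 → Y
  i= 2: O-R = 23 → X
  i= 3: I-N = 21 → V
  i= 4: Z-O = 11 → L
  i= 5: S-N =  5 → F
  i= 6: K-R = 19 → T
  i= 7: M-D =  9 → J
  i= 8: B-P = 12 → M
  i= 9: S-U = 24 → Y
  i=10: M-P = 23 → X
  i=11: J-O = 21 → V
  i=12: H-W = 11 → L
  i=13: S-N =  5 → F
  i=14: Z-G = 19 → T
  i=15: M-D =  9 → J
  i=16: F-T = 12 → M
  shifts repeat with period 8: MYXVLFTJ

MYXVLFTJ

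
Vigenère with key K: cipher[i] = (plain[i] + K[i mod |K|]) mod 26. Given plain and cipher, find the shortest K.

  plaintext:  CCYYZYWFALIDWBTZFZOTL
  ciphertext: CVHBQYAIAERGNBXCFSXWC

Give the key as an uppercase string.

  i= 0: C-C =  0 → A
  i= 1: V-C = 19 → T
  i= 2: H-Y =  9 → J
  i= 3: B-Y =  3 → D
  i= 4: Q-Z = 17 → R
  i= 5: Y-Y =  0 → A
  i= 6: A-W =  4 → E
  i= 7: I-F =  3 → D
  i= 8: A-A =  0 → A
  i= 9: E-L = 19 → T
  i=10: R-I =  9 → J
  i=11: G-D =  3 → D
  i=12: N-W = 17 → R
  i=13: B-B =  0 → A
  i=14: X-T =  4 → E
  i=15: C-Z =  3 → D
  i=16: F-F =  0 → A
  i=17: S-Z = 19 → T
  i=18: X-O =  9 → J
  i=19: W-T =  3 → D
  i=20: C-L = 17 → R
  shifts repeat with period 8: ATJDRAED

ATJDRAED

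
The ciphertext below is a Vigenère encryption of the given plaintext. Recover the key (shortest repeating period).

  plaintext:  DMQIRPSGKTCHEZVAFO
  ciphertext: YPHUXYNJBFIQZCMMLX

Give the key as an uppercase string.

VDRMGJ

  i= 0: Y-D = 21 → V
  i= 1: P-M =  3 → D
  i= 2: H-Q = 17 → R
  i= 3: U-I = 12 → M
  i= 4: X-R =  6 → G
  i= 5: Y-P =  9 → J
  i= 6: N-S = 21 → V
  i= 7: J-G =  3 → D
  i= 8: B-K = 17 → R
  i= 9: F-T = 12 → M
  i=10: I-C =  6 → G
  i=11: Q-H =  9 → J
  i=12: Z-E = 21 → V
  i=13: C-Z =  3 → D
  i=14: M-V = 17 → R
  i=15: M-A = 12 → M
  i=16: L-F =  6 → G
  i=17: X-O =  9 → J
  shifts repeat with period 6: VDRMGJ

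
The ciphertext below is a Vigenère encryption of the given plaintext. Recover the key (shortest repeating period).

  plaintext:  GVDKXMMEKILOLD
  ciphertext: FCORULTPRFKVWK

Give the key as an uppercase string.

ZHLHX

  i= 0: F-G = 25 → Z
  i= 1: C-V =  7 → H
  i= 2: O-D = 11 → L
  i= 3: R-K =  7 → H
  i= 4: U-X = 23 → X
  i= 5: L-M = 25 → Z
  i= 6: T-M =  7 → H
  i= 7: P-E = 11 → L
  i= 8: R-K =  7 → H
  i= 9: F-I = 23 → X
  i=10: K-L = 25 → Z
  i=11: V-O =  7 → H
  i=12: W-L = 11 → L
  i=13: K-D =  7 → H
  shifts repeat with period 5: ZHLHX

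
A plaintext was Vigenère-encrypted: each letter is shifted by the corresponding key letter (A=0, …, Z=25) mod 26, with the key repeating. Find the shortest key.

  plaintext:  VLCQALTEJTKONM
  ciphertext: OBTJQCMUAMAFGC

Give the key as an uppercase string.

  i= 0: O-V = 19 → T
  i= 1: B-L = 16 → Q
  i= 2: T-C = 17 → R
  i= 3: J-Q = 19 → T
  i= 4: Q-A = 16 → Q
  i= 5: C-L = 17 → R
  i= 6: M-T = 19 → T
  i= 7: U-E = 16 → Q
  i= 8: A-J = 17 → R
  i= 9: M-T = 19 → T
  i=10: A-K = 16 → Q
  i=11: F-O = 17 → R
  i=12: G-N = 19 → T
  i=13: C-M = 16 → Q
  shifts repeat with period 3: TQR

TQR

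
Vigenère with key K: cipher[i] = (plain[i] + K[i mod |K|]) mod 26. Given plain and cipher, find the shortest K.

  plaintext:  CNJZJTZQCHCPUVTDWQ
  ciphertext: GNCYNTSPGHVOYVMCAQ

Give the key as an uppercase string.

  i= 0: G-C =  4 → E
  i= 1: N-N =  0 → A
  i= 2: C-J = 19 → T
  i= 3: Y-Z = 25 → Z
  i= 4: N-J =  4 → E
  i= 5: T-T =  0 → A
  i= 6: S-Z = 19 → T
  i= 7: P-Q = 25 → Z
  i= 8: G-C =  4 → E
  i= 9: H-H =  0 → A
  i=10: V-C = 19 → T
  i=11: O-P = 25 → Z
  i=12: Y-U =  4 → E
  i=13: V-V =  0 → A
  i=14: M-T = 19 → T
  i=15: C-D = 25 → Z
  i=16: A-W =  4 → E
  i=17: Q-Q =  0 → A
  shifts repeat with period 4: EATZ

EATZ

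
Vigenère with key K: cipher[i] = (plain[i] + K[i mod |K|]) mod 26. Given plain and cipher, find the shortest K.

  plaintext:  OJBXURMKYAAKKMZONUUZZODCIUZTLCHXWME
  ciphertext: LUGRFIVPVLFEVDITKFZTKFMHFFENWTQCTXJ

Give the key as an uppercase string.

  i= 0: L-O = 23 → X
  i= 1: U-J = 11 → L
  i= 2: G-B =  5 → F
  i= 3: R-X = 20 → U
  i= 4: F-U = 11 → L
  i= 5: I-R = 17 → R
  i= 6: V-M =  9 → J
  i= 7: P-K =  5 → F
  i= 8: V-Y = 23 → X
  i= 9: L-A = 11 → L
  i=10: F-A =  5 → F
  i=11: E-K = 20 → U
  i=12: V-K = 11 → L
  i=13: D-M = 17 → R
  i=14: I-Z =  9 → J
  i=15: T-O =  5 → F
  i=16: K-N = 23 → X
  i=17: F-U = 11 → L
  i=18: Z-U =  5 → F
  i=19: T-Z = 20 → U
  i=20: K-Z = 11 → L
  i=21: F-O = 17 → R
  i=22: M-D =  9 → J
  i=23: H-C =  5 → F
  i=24: F-I = 23 → X
  i=25: F-U = 11 → L
  i=26: E-Z =  5 → F
  i=27: N-T = 20 → U
  i=28: W-L = 11 → L
  i=29: T-C = 17 → R
  i=30: Q-H =  9 → J
  i=31: C-X =  5 → F
  i=32: T-W = 23 → X
  i=33: X-M = 11 → L
  i=34: J-E =  5 → F
  shifts repeat with period 8: XLFULRJF

XLFULRJF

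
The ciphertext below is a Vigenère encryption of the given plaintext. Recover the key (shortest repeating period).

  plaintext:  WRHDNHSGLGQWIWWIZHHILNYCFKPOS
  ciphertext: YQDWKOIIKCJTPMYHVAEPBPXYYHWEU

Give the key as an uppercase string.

CZWTXHQ

  i= 0: Y-W =  2 → C
  i= 1: Q-R = 25 → Z
  i= 2: D-H = 22 → W
  i= 3: W-D = 19 → T
  i= 4: K-N = 23 → X
  i= 5: O-H =  7 → H
  i= 6: I-S = 16 → Q
  i= 7: I-G =  2 → C
  i= 8: K-L = 25 → Z
  i= 9: C-G = 22 → W
  i=10: J-Q = 19 → T
  i=11: T-W = 23 → X
  i=12: P-I =  7 → H
  i=13: M-W = 16 → Q
  i=14: Y-W =  2 → C
  i=15: H-I = 25 → Z
  i=16: V-Z = 22 → W
  i=17: A-H = 19 → T
  i=18: E-H = 23 → X
  i=19: P-I =  7 → H
  i=20: B-L = 16 → Q
  i=21: P-N =  2 → C
  i=22: X-Y = 25 → Z
  i=23: Y-C = 22 → W
  i=24: Y-F = 19 → T
  i=25: H-K = 23 → X
  i=26: W-P =  7 → H
  i=27: E-O = 16 → Q
  i=28: U-S =  2 → C
  shifts repeat with period 7: CZWTXHQ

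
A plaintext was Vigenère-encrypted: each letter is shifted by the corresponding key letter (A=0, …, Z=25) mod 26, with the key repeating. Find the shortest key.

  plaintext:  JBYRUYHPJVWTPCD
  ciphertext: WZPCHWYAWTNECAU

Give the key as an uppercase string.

  i= 0: W-J = 13 → N
  i= 1: Z-B = 24 → Y
  i= 2: P-Y = 17 → R
  i= 3: C-R = 11 → L
  i= 4: H-U = 13 → N
  i= 5: W-Y = 24 → Y
  i= 6: Y-H = 17 → R
  i= 7: A-P = 11 → L
  i= 8: W-J = 13 → N
  i= 9: T-V = 24 → Y
  i=10: N-W = 17 → R
  i=11: E-T = 11 → L
  i=12: C-P = 13 → N
  i=13: A-C = 24 → Y
  i=14: U-D = 17 → R
  shifts repeat with period 4: NYRL

NYRL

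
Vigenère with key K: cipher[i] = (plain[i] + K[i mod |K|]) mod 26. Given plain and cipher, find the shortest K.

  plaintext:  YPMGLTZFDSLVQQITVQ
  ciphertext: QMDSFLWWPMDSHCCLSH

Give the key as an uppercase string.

SXRMU

  i= 0: Q-Y = 18 → S
  i= 1: M-P = 23 → X
  i= 2: D-M = 17 → R
  i= 3: S-G = 12 → M
  i= 4: F-L = 20 → U
  i= 5: L-T = 18 → S
  i= 6: W-Z = 23 → X
  i= 7: W-F = 17 → R
  i= 8: P-D = 12 → M
  i= 9: M-S = 20 → U
  i=10: D-L = 18 → S
  i=11: S-V = 23 → X
  i=12: H-Q = 17 → R
  i=13: C-Q = 12 → M
  i=14: C-I = 20 → U
  i=15: L-T = 18 → S
  i=16: S-V = 23 → X
  i=17: H-Q = 17 → R
  shifts repeat with period 5: SXRMU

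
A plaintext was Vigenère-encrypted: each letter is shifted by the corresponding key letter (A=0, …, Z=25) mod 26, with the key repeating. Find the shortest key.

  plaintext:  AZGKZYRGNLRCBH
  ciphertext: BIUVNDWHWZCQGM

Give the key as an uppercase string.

BJOLOFF

  i= 0: B-A =  1 → B
  i= 1: I-Z =  9 → J
  i= 2: U-G = 14 → O
  i= 3: V-K = 11 → L
  i= 4: N-Z = 14 → O
  i= 5: D-Y =  5 → F
  i= 6: W-R =  5 → F
  i= 7: H-G =  1 → B
  i= 8: W-N =  9 → J
  i= 9: Z-L = 14 → O
  i=10: C-R = 11 → L
  i=11: Q-C = 14 → O
  i=12: G-B =  5 → F
  i=13: M-H =  5 → F
  shifts repeat with period 7: BJOLOFF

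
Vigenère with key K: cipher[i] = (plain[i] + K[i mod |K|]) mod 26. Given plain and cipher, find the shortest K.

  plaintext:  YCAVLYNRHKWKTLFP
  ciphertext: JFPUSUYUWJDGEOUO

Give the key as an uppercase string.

LDPZHW

  i= 0: J-Y = 11 → L
  i= 1: F-C =  3 → D
  i= 2: P-A = 15 → P
  i= 3: U-V = 25 → Z
  i= 4: S-L =  7 → H
  i= 5: U-Y = 22 → W
  i= 6: Y-N = 11 → L
  i= 7: U-R =  3 → D
  i= 8: W-H = 15 → P
  i= 9: J-K = 25 → Z
  i=10: D-W =  7 → H
  i=11: G-K = 22 → W
  i=12: E-T = 11 → L
  i=13: O-L =  3 → D
  i=14: U-F = 15 → P
  i=15: O-P = 25 → Z
  shifts repeat with period 6: LDPZHW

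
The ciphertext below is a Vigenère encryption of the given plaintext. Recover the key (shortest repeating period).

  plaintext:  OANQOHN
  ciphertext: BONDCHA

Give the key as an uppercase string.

  i= 0: B-O = 13 → N
  i= 1: O-A = 14 → O
  i= 2: N-N =  0 → A
  i= 3: D-Q = 13 → N
  i= 4: C-O = 14 → O
  i= 5: H-H =  0 → A
  i= 6: A-N = 13 → N
  shifts repeat with period 3: NOA

NOA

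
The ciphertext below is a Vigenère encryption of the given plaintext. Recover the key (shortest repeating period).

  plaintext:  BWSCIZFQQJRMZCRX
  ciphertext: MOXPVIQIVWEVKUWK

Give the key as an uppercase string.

LSFNNJ

  i= 0: M-B = 11 → L
  i= 1: O-W = 18 → S
  i= 2: X-S =  5 → F
  i= 3: P-C = 13 → N
  i= 4: V-I = 13 → N
  i= 5: I-Z =  9 → J
  i= 6: Q-F = 11 → L
  i= 7: I-Q = 18 → S
  i= 8: V-Q =  5 → F
  i= 9: W-J = 13 → N
  i=10: E-R = 13 → N
  i=11: V-M =  9 → J
  i=12: K-Z = 11 → L
  i=13: U-C = 18 → S
  i=14: W-R =  5 → F
  i=15: K-X = 13 → N
  shifts repeat with period 6: LSFNNJ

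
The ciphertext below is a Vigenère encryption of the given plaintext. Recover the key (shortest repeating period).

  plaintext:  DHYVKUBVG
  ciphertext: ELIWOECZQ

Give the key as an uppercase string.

BEK

  i= 0: E-D =  1 → B
  i= 1: L-H =  4 → E
  i= 2: I-Y = 10 → K
  i= 3: W-V =  1 → B
  i= 4: O-K =  4 → E
  i= 5: E-U = 10 → K
  i= 6: C-B =  1 → B
  i= 7: Z-V =  4 → E
  i= 8: Q-G = 10 → K
  shifts repeat with period 3: BEK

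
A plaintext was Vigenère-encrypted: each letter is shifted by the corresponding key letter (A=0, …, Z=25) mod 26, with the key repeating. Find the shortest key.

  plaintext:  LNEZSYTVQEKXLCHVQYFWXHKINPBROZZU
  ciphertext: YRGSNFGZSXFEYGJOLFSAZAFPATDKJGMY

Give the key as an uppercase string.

NECTVH

  i= 0: Y-L = 13 → N
  i= 1: R-N =  4 → E
  i= 2: G-E =  2 → C
  i= 3: S-Z = 19 → T
  i= 4: N-S = 21 → V
  i= 5: F-Y =  7 → H
  i= 6: G-T = 13 → N
  i= 7: Z-V =  4 → E
  i= 8: S-Q =  2 → C
  i= 9: X-E = 19 → T
  i=10: F-K = 21 → V
  i=11: E-X =  7 → H
  i=12: Y-L = 13 → N
  i=13: G-C =  4 → E
  i=14: J-H =  2 → C
  i=15: O-V = 19 → T
  i=16: L-Q = 21 → V
  i=17: F-Y =  7 → H
  i=18: S-F = 13 → N
  i=19: A-W =  4 → E
  i=20: Z-X =  2 → C
  i=21: A-H = 19 → T
  i=22: F-K = 21 → V
  i=23: P-I =  7 → H
  i=24: A-N = 13 → N
  i=25: T-P =  4 → E
  i=26: D-B =  2 → C
  i=27: K-R = 19 → T
  i=28: J-O = 21 → V
  i=29: G-Z =  7 → H
  i=30: M-Z = 13 → N
  i=31: Y-U =  4 → E
  shifts repeat with period 6: NECTVH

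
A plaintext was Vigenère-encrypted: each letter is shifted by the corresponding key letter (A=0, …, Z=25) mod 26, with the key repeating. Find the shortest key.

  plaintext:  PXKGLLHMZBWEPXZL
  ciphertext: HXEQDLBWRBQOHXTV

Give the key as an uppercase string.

  i= 0: H-P = 18 → S
  i= 1: X-X =  0 → A
  i= 2: E-K = 20 → U
  i= 3: Q-G = 10 → K
  i= 4: D-L = 18 → S
  i= 5: L-L =  0 → A
  i= 6: B-H = 20 → U
  i= 7: W-M = 10 → K
  i= 8: R-Z = 18 → S
  i= 9: B-B =  0 → A
  i=10: Q-W = 20 → U
  i=11: O-E = 10 → K
  i=12: H-P = 18 → S
  i=13: X-X =  0 → A
  i=14: T-Z = 20 → U
  i=15: V-L = 10 → K
  shifts repeat with period 4: SAUK

SAUK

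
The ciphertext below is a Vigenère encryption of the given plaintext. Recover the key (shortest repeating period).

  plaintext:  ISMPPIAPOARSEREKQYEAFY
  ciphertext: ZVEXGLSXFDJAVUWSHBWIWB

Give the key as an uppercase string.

  i= 0: Z-I = 17 → R
  i= 1: V-S =  3 → D
  i= 2: E-M = 18 → S
  i= 3: X-P =  8 → I
  i= 4: G-P = 17 → R
  i= 5: L-I =  3 → D
  i= 6: S-A = 18 → S
  i= 7: X-P =  8 → I
  i= 8: F-O = 17 → R
  i= 9: D-A =  3 → D
  i=10: J-R = 18 → S
  i=11: A-S =  8 → I
  i=12: V-E = 17 → R
  i=13: U-R =  3 → D
  i=14: W-E = 18 → S
  i=15: S-K =  8 → I
  i=16: H-Q = 17 → R
  i=17: B-Y =  3 → D
  i=18: W-E = 18 → S
  i=19: I-A =  8 → I
  i=20: W-F = 17 → R
  i=21: B-Y =  3 → D
  shifts repeat with period 4: RDSI

RDSI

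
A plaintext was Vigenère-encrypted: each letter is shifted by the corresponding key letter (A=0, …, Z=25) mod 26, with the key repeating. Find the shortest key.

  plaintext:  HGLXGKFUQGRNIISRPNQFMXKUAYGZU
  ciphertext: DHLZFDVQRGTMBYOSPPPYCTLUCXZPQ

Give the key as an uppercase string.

  i= 0: D-H = 22 → W
  i= 1: H-G =  1 → B
  i= 2: L-L =  0 → A
  i= 3: Z-X =  2 → C
  i= 4: F-G = 25 → Z
  i= 5: D-K = 19 → T
  i= 6: V-F = 16 → Q
  i= 7: Q-U = 22 → W
  i= 8: R-Q =  1 → B
  i= 9: G-G =  0 → A
  i=10: T-R =  2 → C
  i=11: M-N = 25 → Z
  i=12: B-I = 19 → T
  i=13: Y-I = 16 → Q
  i=14: O-S = 22 → W
  i=15: S-R =  1 → B
  i=16: P-P =  0 → A
  i=17: P-N =  2 → C
  i=18: P-Q = 25 → Z
  i=19: Y-F = 19 → T
  i=20: C-M = 16 → Q
  i=21: T-X = 22 → W
  i=22: L-K =  1 → B
  i=23: U-U =  0 → A
  i=24: C-A =  2 → C
  i=25: X-Y = 25 → Z
  i=26: Z-G = 19 → T
  i=27: P-Z = 16 → Q
  i=28: Q-U = 22 → W
  shifts repeat with period 7: WBACZTQ

WBACZTQ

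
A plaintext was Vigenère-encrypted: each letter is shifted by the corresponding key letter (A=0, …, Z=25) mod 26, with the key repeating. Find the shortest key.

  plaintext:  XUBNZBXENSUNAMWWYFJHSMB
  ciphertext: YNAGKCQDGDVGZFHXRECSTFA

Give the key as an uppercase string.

  i= 0: Y-X =  1 → B
  i= 1: N-U = 19 → T
  i= 2: A-B = 25 → Z
  i= 3: G-N = 19 → T
  i= 4: K-Z = 11 → L
  i= 5: C-B =  1 → B
  i= 6: Q-X = 19 → T
  i= 7: D-E = 25 → Z
  i= 8: G-N = 19 → T
  i= 9: D-S = 11 → L
  i=10: V-U =  1 → B
  i=11: G-N = 19 → T
  i=12: Z-A = 25 → Z
  i=13: F-M = 19 → T
  i=14: H-W = 11 → L
  i=15: X-W =  1 → B
  i=16: R-Y = 19 → T
  i=17: E-F = 25 → Z
  i=18: C-J = 19 → T
  i=19: S-H = 11 → L
  i=20: T-S =  1 → B
  i=21: F-M = 19 → T
  i=22: A-B = 25 → Z
  shifts repeat with period 5: BTZTL

BTZTL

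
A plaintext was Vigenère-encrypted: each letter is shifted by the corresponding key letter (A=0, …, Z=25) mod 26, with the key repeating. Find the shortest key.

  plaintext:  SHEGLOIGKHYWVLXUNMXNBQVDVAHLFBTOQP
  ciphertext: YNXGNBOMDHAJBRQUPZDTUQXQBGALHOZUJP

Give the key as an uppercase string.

  i= 0: Y-S =  6 → G
  i= 1: N-H =  6 → G
  i= 2: X-E = 19 → T
  i= 3: G-G =  0 → A
  i= 4: N-L =  2 → C
  i= 5: B-O = 13 → N
  i= 6: O-I =  6 → G
  i= 7: M-G =  6 → G
  i= 8: D-K = 19 → T
  i= 9: H-H =  0 → A
  i=10: A-Y =  2 → C
  i=11: J-W = 13 → N
  i=12: B-V =  6 → G
  i=13: R-L =  6 → G
  i=14: Q-X = 19 → T
  i=15: U-U =  0 → A
  i=16: P-N =  2 → C
  i=17: Z-M = 13 → N
  i=18: D-X =  6 → G
  i=19: T-N =  6 → G
  i=20: U-B = 19 → T
  i=21: Q-Q =  0 → A
  i=22: X-V =  2 → C
  i=23: Q-D = 13 → N
  i=24: B-V =  6 → G
  i=25: G-A =  6 → G
  i=26: A-H = 19 → T
  i=27: L-L =  0 → A
  i=28: H-F =  2 → C
  i=29: O-B = 13 → N
  i=30: Z-T =  6 → G
  i=31: U-O =  6 → G
  i=32: J-Q = 19 → T
  i=33: P-P =  0 → A
  shifts repeat with period 6: GGTACN

GGTACN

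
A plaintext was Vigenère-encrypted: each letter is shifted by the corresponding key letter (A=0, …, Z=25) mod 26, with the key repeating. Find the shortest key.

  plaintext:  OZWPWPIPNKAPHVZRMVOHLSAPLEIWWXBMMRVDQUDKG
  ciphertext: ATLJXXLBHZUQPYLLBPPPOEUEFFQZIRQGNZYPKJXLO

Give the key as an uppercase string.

MUPUBID

  i= 0: A-O = 12 → M
  i= 1: T-Z = 20 → U
  i= 2: L-W = 15 → P
  i= 3: J-P = 20 → U
  i= 4: X-W =  1 → B
  i= 5: X-P =  8 → I
  i= 6: L-I =  3 → D
  i= 7: B-P = 12 → M
  i= 8: H-N = 20 → U
  i= 9: Z-K = 15 → P
  i=10: U-A = 20 → U
  i=11: Q-P =  1 → B
  i=12: P-H =  8 → I
  i=13: Y-V =  3 → D
  i=14: L-Z = 12 → M
  i=15: L-R = 20 → U
  i=16: B-M = 15 → P
  i=17: P-V = 20 → U
  i=18: P-O =  1 → B
  i=19: P-H =  8 → I
  i=20: O-L =  3 → D
  i=21: E-S = 12 → M
  i=22: U-A = 20 → U
  i=23: E-P = 15 → P
  i=24: F-L = 20 → U
  i=25: F-E =  1 → B
  i=26: Q-I =  8 → I
  i=27: Z-W =  3 → D
  i=28: I-W = 12 → M
  i=29: R-X = 20 → U
  i=30: Q-B = 15 → P
  i=31: G-M = 20 → U
  i=32: N-M =  1 → B
  i=33: Z-R =  8 → I
  i=34: Y-V =  3 → D
  i=35: P-D = 12 → M
  i=36: K-Q = 20 → U
  i=37: J-U = 15 → P
  i=38: X-D = 20 → U
  i=39: L-K =  1 → B
  i=40: O-G =  8 → I
  shifts repeat with period 7: MUPUBID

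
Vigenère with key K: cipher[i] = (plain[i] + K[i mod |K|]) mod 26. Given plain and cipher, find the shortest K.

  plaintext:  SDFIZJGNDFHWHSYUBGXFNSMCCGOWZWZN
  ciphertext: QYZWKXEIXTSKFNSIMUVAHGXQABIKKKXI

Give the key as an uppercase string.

  i= 0: Q-S = 24 → Y
  i= 1: Y-D = 21 → V
  i= 2: Z-F = 20 → U
  i= 3: W-I = 14 → O
  i= 4: K-Z = 11 → L
  i= 5: X-J = 14 → O
  i= 6: E-G = 24 → Y
  i= 7: I-N = 21 → V
  i= 8: X-D = 20 → U
  i= 9: T-F = 14 → O
  i=10: S-H = 11 → L
  i=11: K-W = 14 → O
  i=12: F-H = 24 → Y
  i=13: N-S = 21 → V
  i=14: S-Y = 20 → U
  i=15: I-U = 14 → O
  i=16: M-B = 11 → L
  i=17: U-G = 14 → O
  i=18: V-X = 24 → Y
  i=19: A-F = 21 → V
  i=20: H-N = 20 → U
  i=21: G-S = 14 → O
  i=22: X-M = 11 → L
  i=23: Q-C = 14 → O
  i=24: A-C = 24 → Y
  i=25: B-G = 21 → V
  i=26: I-O = 20 → U
  i=27: K-W = 14 → O
  i=28: K-Z = 11 → L
  i=29: K-W = 14 → O
  i=30: X-Z = 24 → Y
  i=31: I-N = 21 → V
  shifts repeat with period 6: YVUOLO

YVUOLO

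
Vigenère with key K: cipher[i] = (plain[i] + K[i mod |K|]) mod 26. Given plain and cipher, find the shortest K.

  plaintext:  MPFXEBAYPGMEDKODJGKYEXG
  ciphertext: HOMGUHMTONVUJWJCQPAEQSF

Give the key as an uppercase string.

VZHJQGM

  i= 0: H-M = 21 → V
  i= 1: O-P = 25 → Z
  i= 2: M-F =  7 → H
  i= 3: G-X =  9 → J
  i= 4: U-E = 16 → Q
  i= 5: H-B =  6 → G
  i= 6: M-A = 12 → M
  i= 7: T-Y = 21 → V
  i= 8: O-P = 25 → Z
  i= 9: N-G =  7 → H
  i=10: V-M =  9 → J
  i=11: U-E = 16 → Q
  i=12: J-D =  6 → G
  i=13: W-K = 12 → M
  i=14: J-O = 21 → V
  i=15: C-D = 25 → Z
  i=16: Q-J =  7 → H
  i=17: P-G =  9 → J
  i=18: A-K = 16 → Q
  i=19: E-Y =  6 → G
  i=20: Q-E = 12 → M
  i=21: S-X = 21 → V
  i=22: F-G = 25 → Z
  shifts repeat with period 7: VZHJQGM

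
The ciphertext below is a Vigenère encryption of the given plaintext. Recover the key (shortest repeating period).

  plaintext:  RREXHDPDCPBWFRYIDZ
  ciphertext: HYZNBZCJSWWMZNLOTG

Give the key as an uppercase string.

QHVQUWNG

  i= 0: H-R = 16 → Q
  i= 1: Y-R =  7 → H
  i= 2: Z-E = 21 → V
  i= 3: N-X = 16 → Q
  i= 4: B-H = 20 → U
  i= 5: Z-D = 22 → W
  i= 6: C-P = 13 → N
  i= 7: J-D =  6 → G
  i= 8: S-C = 16 → Q
  i= 9: W-P =  7 → H
  i=10: W-B = 21 → V
  i=11: M-W = 16 → Q
  i=12: Z-F = 20 → U
  i=13: N-R = 22 → W
  i=14: L-Y = 13 → N
  i=15: O-I =  6 → G
  i=16: T-D = 16 → Q
  i=17: G-Z =  7 → H
  shifts repeat with period 8: QHVQUWNG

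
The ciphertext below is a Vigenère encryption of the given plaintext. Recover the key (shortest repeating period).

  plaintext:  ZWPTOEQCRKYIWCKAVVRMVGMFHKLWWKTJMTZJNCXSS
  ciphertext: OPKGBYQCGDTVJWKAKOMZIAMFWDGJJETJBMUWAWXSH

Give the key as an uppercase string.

PTVNNUAA

  i= 0: O-Z = 15 → P
  i= 1: P-W = 19 → T
  i= 2: K-P = 21 → V
  i= 3: G-T = 13 → N
  i= 4: B-O = 13 → N
  i= 5: Y-E = 20 → U
  i= 6: Q-Q =  0 → A
  i= 7: C-C =  0 → A
  i= 8: G-R = 15 → P
  i= 9: D-K = 19 → T
  i=10: T-Y = 21 → V
  i=11: V-I = 13 → N
  i=12: J-W = 13 → N
  i=13: W-C = 20 → U
  i=14: K-K =  0 → A
  i=15: A-A =  0 → A
  i=16: K-V = 15 → P
  i=17: O-V = 19 → T
  i=18: M-R = 21 → V
  i=19: Z-M = 13 → N
  i=20: I-V = 13 → N
  i=21: A-G = 20 → U
  i=22: M-M =  0 → A
  i=23: F-F =  0 → A
  i=24: W-H = 15 → P
  i=25: D-K = 19 → T
  i=26: G-L = 21 → V
  i=27: J-W = 13 → N
  i=28: J-W = 13 → N
  i=29: E-K = 20 → U
  i=30: T-T =  0 → A
  i=31: J-J =  0 → A
  i=32: B-M = 15 → P
  i=33: M-T = 19 → T
  i=34: U-Z = 21 → V
  i=35: W-J = 13 → N
  i=36: A-N = 13 → N
  i=37: W-C = 20 → U
  i=38: X-X =  0 → A
  i=39: S-S =  0 → A
  i=40: H-S = 15 → P
  shifts repeat with period 8: PTVNNUAA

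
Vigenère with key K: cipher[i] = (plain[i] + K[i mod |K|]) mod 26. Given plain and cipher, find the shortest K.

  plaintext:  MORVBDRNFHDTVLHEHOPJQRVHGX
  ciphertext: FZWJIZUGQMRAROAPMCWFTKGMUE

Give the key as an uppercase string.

TLFOHWD

  i= 0: F-M = 19 → T
  i= 1: Z-O = 11 → L
  i= 2: W-R =  5 → F
  i= 3: J-V = 14 → O
  i= 4: I-B =  7 → H
  i= 5: Z-D = 22 → W
  i= 6: U-R =  3 → D
  i= 7: G-N = 19 → T
  i= 8: Q-F = 11 → L
  i= 9: M-H =  5 → F
  i=10: R-D = 14 → O
  i=11: A-T =  7 → H
  i=12: R-V = 22 → W
  i=13: O-L =  3 → D
  i=14: A-H = 19 → T
  i=15: P-E = 11 → L
  i=16: M-H =  5 → F
  i=17: C-O = 14 → O
  i=18: W-P =  7 → H
  i=19: F-J = 22 → W
  i=20: T-Q =  3 → D
  i=21: K-R = 19 → T
  i=22: G-V = 11 → L
  i=23: M-H =  5 → F
  i=24: U-G = 14 → O
  i=25: E-X =  7 → H
  shifts repeat with period 7: TLFOHWD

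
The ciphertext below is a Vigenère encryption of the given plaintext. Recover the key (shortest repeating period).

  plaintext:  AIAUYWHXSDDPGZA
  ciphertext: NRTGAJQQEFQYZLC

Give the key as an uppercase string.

NJTMC

  i= 0: N-A = 13 → N
  i= 1: R-I =  9 → J
  i= 2: T-A = 19 → T
  i= 3: G-U = 12 → M
  i= 4: A-Y =  2 → C
  i= 5: J-W = 13 → N
  i= 6: Q-H =  9 → J
  i= 7: Q-X = 19 → T
  i= 8: E-S = 12 → M
  i= 9: F-D =  2 → C
  i=10: Q-D = 13 → N
  i=11: Y-P =  9 → J
  i=12: Z-G = 19 → T
  i=13: L-Z = 12 → M
  i=14: C-A =  2 → C
  shifts repeat with period 5: NJTMC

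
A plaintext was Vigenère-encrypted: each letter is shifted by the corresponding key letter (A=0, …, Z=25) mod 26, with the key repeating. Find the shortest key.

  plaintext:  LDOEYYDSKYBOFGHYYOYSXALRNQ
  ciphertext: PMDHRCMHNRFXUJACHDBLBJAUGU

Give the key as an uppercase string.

EJPDT

  i= 0: P-L =  4 → E
  i= 1: M-D =  9 → J
  i= 2: D-O = 15 → P
  i= 3: H-E =  3 → D
  i= 4: R-Y = 19 → T
  i= 5: C-Y =  4 → E
  i= 6: M-D =  9 → J
  i= 7: H-S = 15 → P
  i= 8: N-K =  3 → D
  i= 9: R-Y = 19 → T
  i=10: F-B =  4 → E
  i=11: X-O =  9 → J
  i=12: U-F = 15 → P
  i=13: J-G =  3 → D
  i=14: A-H = 19 → T
  i=15: C-Y =  4 → E
  i=16: H-Y =  9 → J
  i=17: D-O = 15 → P
  i=18: B-Y =  3 → D
  i=19: L-S = 19 → T
  i=20: B-X =  4 → E
  i=21: J-A =  9 → J
  i=22: A-L = 15 → P
  i=23: U-R =  3 → D
  i=24: G-N = 19 → T
  i=25: U-Q =  4 → E
  shifts repeat with period 5: EJPDT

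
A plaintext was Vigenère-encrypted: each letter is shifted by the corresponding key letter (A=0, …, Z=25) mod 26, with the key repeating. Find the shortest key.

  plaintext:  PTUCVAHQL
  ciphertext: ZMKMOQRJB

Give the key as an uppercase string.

KTQ

  i= 0: Z-P = 10 → K
  i= 1: M-T = 19 → T
  i= 2: K-U = 16 → Q
  i= 3: M-C = 10 → K
  i= 4: O-V = 19 → T
  i= 5: Q-A = 16 → Q
  i= 6: R-H = 10 → K
  i= 7: J-Q = 19 → T
  i= 8: B-L = 16 → Q
  shifts repeat with period 3: KTQ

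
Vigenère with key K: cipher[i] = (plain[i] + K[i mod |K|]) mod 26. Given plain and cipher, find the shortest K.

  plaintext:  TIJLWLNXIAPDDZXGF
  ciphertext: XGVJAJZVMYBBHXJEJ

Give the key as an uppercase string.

  i= 0: X-T =  4 → E
  i= 1: G-I = 24 → Y
  i= 2: V-J = 12 → M
  i= 3: J-L = 24 → Y
  i= 4: A-W =  4 → E
  i= 5: J-L = 24 → Y
  i= 6: Z-N = 12 → M
  i= 7: V-X = 24 → Y
  i= 8: M-I =  4 → E
  i= 9: Y-A = 24 → Y
  i=10: B-P = 12 → M
  i=11: B-D = 24 → Y
  i=12: H-D =  4 → E
  i=13: X-Z = 24 → Y
  i=14: J-X = 12 → M
  i=15: E-G = 24 → Y
  i=16: J-F =  4 → E
  shifts repeat with period 4: EYMY

EYMY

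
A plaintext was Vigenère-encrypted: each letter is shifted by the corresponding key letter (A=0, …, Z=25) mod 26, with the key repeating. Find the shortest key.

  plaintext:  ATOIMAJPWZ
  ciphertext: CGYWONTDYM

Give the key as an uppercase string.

CNKO

  i= 0: C-A =  2 → C
  i= 1: G-T = 13 → N
  i= 2: Y-O = 10 → K
  i= 3: W-I = 14 → O
  i= 4: O-M =  2 → C
  i= 5: N-A = 13 → N
  i= 6: T-J = 10 → K
  i= 7: D-P = 14 → O
  i= 8: Y-W =  2 → C
  i= 9: M-Z = 13 → N
  shifts repeat with period 4: CNKO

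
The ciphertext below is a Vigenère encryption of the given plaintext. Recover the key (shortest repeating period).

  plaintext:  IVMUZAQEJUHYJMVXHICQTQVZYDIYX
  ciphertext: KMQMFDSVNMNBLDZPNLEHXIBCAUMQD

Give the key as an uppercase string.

CRESGD

  i= 0: K-I =  2 → C
  i= 1: M-V = 17 → R
  i= 2: Q-M =  4 → E
  i= 3: M-U = 18 → S
  i= 4: F-Z =  6 → G
  i= 5: D-A =  3 → D
  i= 6: S-Q =  2 → C
  i= 7: V-E = 17 → R
  i= 8: N-J =  4 → E
  i= 9: M-U = 18 → S
  i=10: N-H =  6 → G
  i=11: B-Y =  3 → D
  i=12: L-J =  2 → C
  i=13: D-M = 17 → R
  i=14: Z-V =  4 → E
  i=15: P-X = 18 → S
  i=16: N-H =  6 → G
  i=17: L-I =  3 → D
  i=18: E-C =  2 → C
  i=19: H-Q = 17 → R
  i=20: X-T =  4 → E
  i=21: I-Q = 18 → S
  i=22: B-V =  6 → G
  i=23: C-Z =  3 → D
  i=24: A-Y =  2 → C
  i=25: U-D = 17 → R
  i=26: M-I =  4 → E
  i=27: Q-Y = 18 → S
  i=28: D-X =  6 → G
  shifts repeat with period 6: CRESGD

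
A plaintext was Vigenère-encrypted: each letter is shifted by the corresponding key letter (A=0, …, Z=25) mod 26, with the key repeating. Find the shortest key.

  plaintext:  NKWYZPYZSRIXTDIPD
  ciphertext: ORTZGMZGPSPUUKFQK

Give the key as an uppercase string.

BHX

  i= 0: O-N =  1 → B
  i= 1: R-K =  7 → H
  i= 2: T-W = 23 → X
  i= 3: Z-Y =  1 → B
  i= 4: G-Z =  7 → H
  i= 5: M-P = 23 → X
  i= 6: Z-Y =  1 → B
  i= 7: G-Z =  7 → H
  i= 8: P-S = 23 → X
  i= 9: S-R =  1 → B
  i=10: P-I =  7 → H
  i=11: U-X = 23 → X
  i=12: U-T =  1 → B
  i=13: K-D =  7 → H
  i=14: F-I = 23 → X
  i=15: Q-P =  1 → B
  i=16: K-D =  7 → H
  shifts repeat with period 3: BHX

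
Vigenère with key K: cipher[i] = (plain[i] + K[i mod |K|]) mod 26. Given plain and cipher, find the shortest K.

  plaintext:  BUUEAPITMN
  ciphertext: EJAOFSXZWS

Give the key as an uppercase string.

DPGKF

  i= 0: E-B =  3 → D
  i= 1: J-U = 15 → P
  i= 2: A-U =  6 → G
  i= 3: O-E = 10 → K
  i= 4: F-A =  5 → F
  i= 5: S-P =  3 → D
  i= 6: X-I = 15 → P
  i= 7: Z-T =  6 → G
  i= 8: W-M = 10 → K
  i= 9: S-N =  5 → F
  shifts repeat with period 5: DPGKF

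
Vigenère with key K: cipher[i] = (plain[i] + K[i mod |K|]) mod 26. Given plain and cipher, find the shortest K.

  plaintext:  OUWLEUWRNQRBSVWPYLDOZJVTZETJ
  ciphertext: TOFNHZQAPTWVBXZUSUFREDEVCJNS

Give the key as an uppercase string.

  i= 0: T-O =  5 → F
  i= 1: O-U = 20 → U
  i= 2: F-W =  9 → J
  i= 3: N-L =  2 → C
  i= 4: H-E =  3 → D
  i= 5: Z-U =  5 → F
  i= 6: Q-W = 20 → U
  i= 7: A-R =  9 → J
  i= 8: P-N =  2 → C
  i= 9: T-Q =  3 → D
  i=10: W-R =  5 → F
  i=11: V-B = 20 → U
  i=12: B-S =  9 → J
  i=13: X-V =  2 → C
  i=14: Z-W =  3 → D
  i=15: U-P =  5 → F
  i=16: S-Y = 20 → U
  i=17: U-L =  9 → J
  i=18: F-D =  2 → C
  i=19: R-O =  3 → D
  i=20: E-Z =  5 → F
  i=21: D-J = 20 → U
  i=22: E-V =  9 → J
  i=23: V-T =  2 → C
  i=24: C-Z =  3 → D
  i=25: J-E =  5 → F
  i=26: N-T = 20 → U
  i=27: S-J =  9 → J
  shifts repeat with period 5: FUJCD

FUJCD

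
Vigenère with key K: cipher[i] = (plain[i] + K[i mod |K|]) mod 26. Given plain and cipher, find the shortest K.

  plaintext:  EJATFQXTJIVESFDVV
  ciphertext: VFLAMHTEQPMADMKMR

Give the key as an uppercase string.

  i= 0: V-E = 17 → R
  i= 1: F-J = 22 → W
  i= 2: L-A = 11 → L
  i= 3: A-T =  7 → H
  i= 4: M-F =  7 → H
  i= 5: H-Q = 17 → R
  i= 6: T-X = 22 → W
  i= 7: E-T = 11 → L
  i= 8: Q-J =  7 → H
  i= 9: P-I =  7 → H
  i=10: M-V = 17 → R
  i=11: A-E = 22 → W
  i=12: D-S = 11 → L
  i=13: M-F =  7 → H
  i=14: K-D =  7 → H
  i=15: M-V = 17 → R
  i=16: R-V = 22 → W
  shifts repeat with period 5: RWLHH

RWLHH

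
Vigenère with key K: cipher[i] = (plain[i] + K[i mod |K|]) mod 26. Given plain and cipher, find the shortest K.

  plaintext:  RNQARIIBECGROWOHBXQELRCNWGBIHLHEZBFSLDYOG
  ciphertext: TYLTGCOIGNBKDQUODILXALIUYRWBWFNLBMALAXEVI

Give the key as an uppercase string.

  i= 0: T-R =  2 → C
  i= 1: Y-N = 11 → L
  i= 2: L-Q = 21 → V
  i= 3: T-A = 19 → T
  i= 4: G-R = 15 → P
  i= 5: C-I = 20 → U
  i= 6: O-I =  6 → G
  i= 7: I-B =  7 → H
  i= 8: G-E =  2 → C
  i= 9: N-C = 11 → L
  i=10: B-G = 21 → V
  i=11: K-R = 19 → T
  i=12: D-O = 15 → P
  i=13: Q-W = 20 → U
  i=14: U-O =  6 → G
  i=15: O-H =  7 → H
  i=16: D-B =  2 → C
  i=17: I-X = 11 → L
  i=18: L-Q = 21 → V
  i=19: X-E = 19 → T
  i=20: A-L = 15 → P
  i=21: L-R = 20 → U
  i=22: I-C =  6 → G
  i=23: U-N =  7 → H
  i=24: Y-W =  2 → C
  i=25: R-G = 11 → L
  i=26: W-B = 21 → V
  i=27: B-I = 19 → T
  i=28: W-H = 15 → P
  i=29: F-L = 20 → U
  i=30: N-H =  6 → G
  i=31: L-E =  7 → H
  i=32: B-Z =  2 → C
  i=33: M-B = 11 → L
  i=34: A-F = 21 → V
  i=35: L-S = 19 → T
  i=36: A-L = 15 → P
  i=37: X-D = 20 → U
  i=38: E-Y =  6 → G
  i=39: V-O =  7 → H
  i=40: I-G =  2 → C
  shifts repeat with period 8: CLVTPUGH

CLVTPUGH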